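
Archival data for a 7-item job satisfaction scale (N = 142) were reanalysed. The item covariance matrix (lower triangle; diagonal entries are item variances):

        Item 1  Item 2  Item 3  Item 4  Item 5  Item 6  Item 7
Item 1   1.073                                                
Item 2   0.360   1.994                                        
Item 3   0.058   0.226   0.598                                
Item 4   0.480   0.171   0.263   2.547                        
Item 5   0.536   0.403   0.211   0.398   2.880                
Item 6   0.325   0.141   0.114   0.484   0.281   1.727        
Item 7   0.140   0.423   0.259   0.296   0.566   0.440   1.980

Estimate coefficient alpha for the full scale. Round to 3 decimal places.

ΣVar(i) = 1.073 + 1.994 + 0.598 + 2.547 + 2.880 + 1.727 + 1.980 = 12.799
Σ_{i<j} σ_ij = 6.575
Var(T) = 12.799 + 2 × 6.575 = 25.949
α = (k/(k−1))·(1 − ΣVar(i)/Var(T)) = (7/6)·(1 − 12.799/25.949) = 0.591

α = 0.591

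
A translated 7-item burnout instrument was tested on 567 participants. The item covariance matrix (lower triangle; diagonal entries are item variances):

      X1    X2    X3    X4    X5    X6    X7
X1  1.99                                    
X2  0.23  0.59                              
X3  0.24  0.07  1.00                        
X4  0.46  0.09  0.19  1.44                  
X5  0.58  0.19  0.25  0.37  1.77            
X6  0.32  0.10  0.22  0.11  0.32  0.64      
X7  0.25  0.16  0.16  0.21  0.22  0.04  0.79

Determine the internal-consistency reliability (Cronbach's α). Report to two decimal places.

Cronbach's α = 0.63

Σσ²ᵢ = 1.99 + 0.59 + 1.00 + 1.44 + 1.77 + 0.64 + 0.79 = 8.22
Sum of the distinct covariances = 4.78
total variance = 8.22 + 2 × 4.78 = 17.78
α = (k/(k−1))·(1 − Σσ²ᵢ/total variance) = (7/6)·(1 − 8.22/17.78) = 0.63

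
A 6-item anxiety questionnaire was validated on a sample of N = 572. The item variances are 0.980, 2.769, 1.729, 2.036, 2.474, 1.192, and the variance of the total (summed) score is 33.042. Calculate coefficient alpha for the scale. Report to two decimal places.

Σσ²ᵢ = 0.980 + 2.769 + 1.729 + 2.036 + 2.474 + 1.192 = 11.180
α = (k/(k−1))·(1 − Σσ²ᵢ/σ²_T) = (6/5)·(1 − 11.180/33.042) = 0.79

α = 0.79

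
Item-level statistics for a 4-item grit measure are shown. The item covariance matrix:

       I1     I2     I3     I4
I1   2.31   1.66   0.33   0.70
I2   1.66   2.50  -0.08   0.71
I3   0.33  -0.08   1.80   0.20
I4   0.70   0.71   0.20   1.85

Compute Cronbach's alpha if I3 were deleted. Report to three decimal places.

Remaining items: I1, I2, I4 (k = 3).
Σσᵢ² = 2.31 + 2.50 + 1.85 = 6.66
total variance = 6.66 + 2 × 3.07 = 12.80
α (item deleted) = (3/2)·(1 − 6.66/12.80) = 0.720

α = 0.720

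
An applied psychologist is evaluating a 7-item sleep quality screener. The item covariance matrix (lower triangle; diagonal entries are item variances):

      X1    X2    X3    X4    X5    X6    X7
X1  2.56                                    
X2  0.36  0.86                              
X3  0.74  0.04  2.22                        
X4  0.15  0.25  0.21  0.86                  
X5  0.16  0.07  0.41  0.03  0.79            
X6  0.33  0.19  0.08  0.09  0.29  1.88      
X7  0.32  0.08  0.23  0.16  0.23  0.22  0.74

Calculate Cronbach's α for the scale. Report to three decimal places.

sum of item variances = 2.56 + 0.86 + 2.22 + 0.86 + 0.79 + 1.88 + 0.74 = 9.91
Sum of the distinct covariances = 4.64
total variance = 9.91 + 2 × 4.64 = 19.19
α = (k/(k−1))·(1 − sum of item variances/total variance) = (7/6)·(1 − 9.91/19.19) = 0.564

α = 0.564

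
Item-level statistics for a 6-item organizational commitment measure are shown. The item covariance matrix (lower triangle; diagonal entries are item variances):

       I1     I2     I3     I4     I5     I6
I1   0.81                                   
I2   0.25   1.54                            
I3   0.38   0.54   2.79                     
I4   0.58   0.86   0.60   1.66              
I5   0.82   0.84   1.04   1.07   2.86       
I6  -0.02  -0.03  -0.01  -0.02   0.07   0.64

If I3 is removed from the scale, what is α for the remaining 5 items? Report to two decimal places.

Remaining items: I1, I2, I4, I5, I6 (k = 5).
ΣVar(i) = 0.81 + 1.54 + 1.66 + 2.86 + 0.64 = 7.51
Var(T) = 7.51 + 2 × 4.42 = 16.35
α (item deleted) = (5/4)·(1 − 7.51/16.35) = 0.68

α = 0.68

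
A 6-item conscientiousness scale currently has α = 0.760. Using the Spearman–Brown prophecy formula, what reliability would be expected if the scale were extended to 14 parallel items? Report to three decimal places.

Length factor m = 14/6 = 2.3333
α' = m·α / (1 + (m−1)·α)
   = 14/6 × 0.760 / (1 + (14/6 − 1) × 0.760)
   = 1.7733 / 2.0133 = 0.881

predicted reliability = 0.881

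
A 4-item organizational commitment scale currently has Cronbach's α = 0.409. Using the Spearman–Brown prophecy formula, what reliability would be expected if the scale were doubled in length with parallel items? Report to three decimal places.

predicted reliability = 0.581

Length factor m = 2
α' = m·α / (1 + (m−1)·α)
   = 2 × 0.409 / (1 + (2 − 1) × 0.409)
   = 0.8180 / 1.4090 = 0.581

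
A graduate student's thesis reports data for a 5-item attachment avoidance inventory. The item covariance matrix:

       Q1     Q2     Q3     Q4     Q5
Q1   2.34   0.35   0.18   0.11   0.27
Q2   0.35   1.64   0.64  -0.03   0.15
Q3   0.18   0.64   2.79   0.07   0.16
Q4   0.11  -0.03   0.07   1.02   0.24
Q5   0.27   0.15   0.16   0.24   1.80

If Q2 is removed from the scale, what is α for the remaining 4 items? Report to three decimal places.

Remaining items: Q1, Q3, Q4, Q5 (k = 4).
Σσᵢ² = 2.34 + 2.79 + 1.02 + 1.80 = 7.95
Var(T) = 7.95 + 2 × 1.03 = 10.01
α (item deleted) = (4/3)·(1 − 7.95/10.01) = 0.274

α = 0.274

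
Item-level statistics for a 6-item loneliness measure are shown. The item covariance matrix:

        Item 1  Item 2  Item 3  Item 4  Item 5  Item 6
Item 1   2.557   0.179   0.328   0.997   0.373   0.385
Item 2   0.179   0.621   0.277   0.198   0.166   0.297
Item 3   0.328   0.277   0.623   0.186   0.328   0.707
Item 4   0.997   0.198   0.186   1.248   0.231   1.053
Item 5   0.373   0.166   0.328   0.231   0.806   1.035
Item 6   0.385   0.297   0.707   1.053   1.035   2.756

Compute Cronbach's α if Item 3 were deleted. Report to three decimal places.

Remaining items: Item 1, Item 2, Item 4, Item 5, Item 6 (k = 5).
ΣVar(i) = 2.557 + 0.621 + 1.248 + 0.806 + 2.756 = 7.988
total variance = 7.988 + 2 × 4.914 = 17.816
α (item deleted) = (5/4)·(1 − 7.988/17.816) = 0.690

α = 0.690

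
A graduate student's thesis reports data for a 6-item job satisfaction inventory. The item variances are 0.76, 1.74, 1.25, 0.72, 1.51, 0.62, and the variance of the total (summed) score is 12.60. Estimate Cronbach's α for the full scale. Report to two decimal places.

Σσᵢ² = 0.76 + 1.74 + 1.25 + 0.72 + 1.51 + 0.62 = 6.60
α = (k/(k−1))·(1 − Σσᵢ²/σ²_T) = (6/5)·(1 − 6.60/12.60) = 0.57

α = 0.57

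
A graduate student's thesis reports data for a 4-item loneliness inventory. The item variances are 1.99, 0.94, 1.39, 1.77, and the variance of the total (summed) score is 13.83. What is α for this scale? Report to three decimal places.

α = 0.746

sum of item variances = 1.99 + 0.94 + 1.39 + 1.77 = 6.09
α = (k/(k−1))·(1 − sum of item variances/Var(T)) = (4/3)·(1 − 6.09/13.83) = 0.746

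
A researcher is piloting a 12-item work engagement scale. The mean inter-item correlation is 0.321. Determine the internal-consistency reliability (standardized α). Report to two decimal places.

standardized α = 0.85

Standardized α = k·r̄ / (1 + (k−1)·r̄) = 12 × 0.321 / (1 + 11 × 0.321)
  = 3.8520 / 4.5310 = 0.85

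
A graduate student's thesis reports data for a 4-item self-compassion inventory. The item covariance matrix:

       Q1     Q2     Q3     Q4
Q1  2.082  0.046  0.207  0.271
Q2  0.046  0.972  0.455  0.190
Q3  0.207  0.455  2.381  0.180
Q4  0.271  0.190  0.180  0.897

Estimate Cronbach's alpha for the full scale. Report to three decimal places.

ΣVar(i) = 2.082 + 0.972 + 2.381 + 0.897 = 6.332
Sum of the distinct covariances = 1.349
σ²_total = 6.332 + 2 × 1.349 = 9.030
α = (k/(k−1))·(1 − ΣVar(i)/σ²_total) = (4/3)·(1 − 6.332/9.030) = 0.398

Cronbach's alpha = 0.398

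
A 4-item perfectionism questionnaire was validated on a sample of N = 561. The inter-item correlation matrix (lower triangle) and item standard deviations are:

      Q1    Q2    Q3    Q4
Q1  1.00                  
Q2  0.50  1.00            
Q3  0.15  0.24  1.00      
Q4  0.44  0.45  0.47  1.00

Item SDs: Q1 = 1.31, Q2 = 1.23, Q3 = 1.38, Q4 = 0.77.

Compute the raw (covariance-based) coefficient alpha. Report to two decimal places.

α = 0.67

Σσ²ᵢ = 1.31² + 1.23² + 1.38² + 0.77² = 5.7263
Covariances σ_ij = r_ij · s_i · s_j:
  σ(Q1,Q2) = 0.50 × 1.31 × 1.23 = 0.8056
  σ(Q1,Q3) = 0.15 × 1.31 × 1.38 = 0.2712
  σ(Q1,Q4) = 0.44 × 1.31 × 0.77 = 0.4438
  σ(Q2,Q3) = 0.24 × 1.23 × 1.38 = 0.4074
  σ(Q2,Q4) = 0.45 × 1.23 × 0.77 = 0.4262
  σ(Q3,Q4) = 0.47 × 1.38 × 0.77 = 0.4994
σ²_T = Σσ²ᵢ + 2·Σσ_ij = 5.7263 + 2 × 2.8536 = 11.4335
α = (4/3)·(1 − 5.7263/11.4335) = 0.67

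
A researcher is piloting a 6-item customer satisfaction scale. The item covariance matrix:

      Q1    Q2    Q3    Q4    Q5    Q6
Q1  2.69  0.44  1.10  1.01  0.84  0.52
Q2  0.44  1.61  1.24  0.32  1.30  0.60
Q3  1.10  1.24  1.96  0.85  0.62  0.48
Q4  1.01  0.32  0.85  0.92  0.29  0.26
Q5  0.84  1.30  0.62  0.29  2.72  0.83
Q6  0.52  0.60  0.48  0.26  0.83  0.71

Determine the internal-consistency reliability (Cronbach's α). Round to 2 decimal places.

ΣVar(i) = 2.69 + 1.61 + 1.96 + 0.92 + 2.72 + 0.71 = 10.61
Sum of off-diagonal covariances = 10.70
Var(T) = 10.61 + 2 × 10.70 = 32.01
α = (k/(k−1))·(1 − ΣVar(i)/Var(T)) = (6/5)·(1 − 10.61/32.01) = 0.80

α = 0.80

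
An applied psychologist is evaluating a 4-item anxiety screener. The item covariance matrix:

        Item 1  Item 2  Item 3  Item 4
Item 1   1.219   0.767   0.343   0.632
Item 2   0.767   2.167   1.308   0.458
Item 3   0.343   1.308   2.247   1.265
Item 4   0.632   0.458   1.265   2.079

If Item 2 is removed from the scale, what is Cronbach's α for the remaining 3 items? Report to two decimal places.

Remaining items: Item 1, Item 3, Item 4 (k = 3).
Σσ²ᵢ = 1.219 + 2.247 + 2.079 = 5.545
total variance = 5.545 + 2 × 2.240 = 10.025
α (item deleted) = (3/2)·(1 − 5.545/10.025) = 0.67

α = 0.67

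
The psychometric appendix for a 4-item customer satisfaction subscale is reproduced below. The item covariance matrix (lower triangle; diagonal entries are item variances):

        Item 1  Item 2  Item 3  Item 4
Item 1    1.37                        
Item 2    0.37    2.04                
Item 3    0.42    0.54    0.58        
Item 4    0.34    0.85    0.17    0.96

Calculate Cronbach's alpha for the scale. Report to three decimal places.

α = 0.694

sum of item variances = 1.37 + 2.04 + 0.58 + 0.96 = 4.95
Σ_{i<j} σ_ij = 2.69
Var(T) = 4.95 + 2 × 2.69 = 10.33
α = (k/(k−1))·(1 − sum of item variances/Var(T)) = (4/3)·(1 − 4.95/10.33) = 0.694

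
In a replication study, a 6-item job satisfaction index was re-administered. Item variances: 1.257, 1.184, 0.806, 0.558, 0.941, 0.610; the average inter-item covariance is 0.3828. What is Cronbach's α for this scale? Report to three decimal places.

α = 0.818

sum of item variances = 1.257 + 1.184 + 0.806 + 0.558 + 0.941 + 0.610 = 5.356
Sum of the 15 distinct covariances = 15 × 0.3828 = 5.7420
total variance = sum of item variances + 2·Σcov = 5.356 + 2 × 5.7420 = 16.8400
α = (6/5)·(1 − 5.356/16.8400) = 0.818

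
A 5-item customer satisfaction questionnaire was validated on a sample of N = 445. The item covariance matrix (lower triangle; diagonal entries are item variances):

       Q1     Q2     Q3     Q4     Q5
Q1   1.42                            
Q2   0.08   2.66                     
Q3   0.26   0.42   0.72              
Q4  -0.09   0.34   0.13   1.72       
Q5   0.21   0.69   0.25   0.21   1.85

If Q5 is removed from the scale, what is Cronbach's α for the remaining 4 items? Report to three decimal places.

Cronbach's α = 0.345

Remaining items: Q1, Q2, Q3, Q4 (k = 4).
ΣVar(i) = 1.42 + 2.66 + 0.72 + 1.72 = 6.52
Var(T) = 6.52 + 2 × 1.14 = 8.80
α (item deleted) = (4/3)·(1 − 6.52/8.80) = 0.345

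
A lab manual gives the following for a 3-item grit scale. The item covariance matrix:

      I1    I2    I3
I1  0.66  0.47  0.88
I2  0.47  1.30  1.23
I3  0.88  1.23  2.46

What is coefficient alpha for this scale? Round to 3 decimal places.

Σσᵢ² = 0.66 + 1.30 + 2.46 = 4.42
Sum of the distinct covariances = 2.58
total variance = 4.42 + 2 × 2.58 = 9.58
α = (k/(k−1))·(1 − Σσᵢ²/total variance) = (3/2)·(1 − 4.42/9.58) = 0.808

α = 0.808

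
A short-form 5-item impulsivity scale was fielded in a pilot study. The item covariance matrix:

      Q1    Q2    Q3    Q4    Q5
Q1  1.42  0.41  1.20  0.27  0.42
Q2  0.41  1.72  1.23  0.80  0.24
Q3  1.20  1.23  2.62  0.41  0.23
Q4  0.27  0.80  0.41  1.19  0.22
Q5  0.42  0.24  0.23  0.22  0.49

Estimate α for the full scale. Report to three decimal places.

α = 0.742

sum of item variances = 1.42 + 1.72 + 2.62 + 1.19 + 0.49 = 7.44
Σ_{i<j} σ_ij = 5.43
σ²_total = 7.44 + 2 × 5.43 = 18.30
α = (k/(k−1))·(1 − sum of item variances/σ²_total) = (5/4)·(1 − 7.44/18.30) = 0.742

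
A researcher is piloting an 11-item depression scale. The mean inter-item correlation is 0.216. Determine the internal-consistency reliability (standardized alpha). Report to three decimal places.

Standardized α = k·r̄ / (1 + (k−1)·r̄) = 11 × 0.216 / (1 + 10 × 0.216)
  = 2.3760 / 3.1600 = 0.752

standardized alpha = 0.752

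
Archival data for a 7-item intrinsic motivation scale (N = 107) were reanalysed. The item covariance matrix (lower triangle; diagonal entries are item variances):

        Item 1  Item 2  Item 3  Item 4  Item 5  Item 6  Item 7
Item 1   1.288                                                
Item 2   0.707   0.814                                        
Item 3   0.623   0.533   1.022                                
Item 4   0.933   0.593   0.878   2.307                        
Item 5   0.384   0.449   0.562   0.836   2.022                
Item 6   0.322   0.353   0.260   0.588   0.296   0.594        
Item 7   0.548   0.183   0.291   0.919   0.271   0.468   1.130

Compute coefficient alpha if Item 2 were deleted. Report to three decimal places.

coefficient alpha = 0.794

Remaining items: Item 1, Item 3, Item 4, Item 5, Item 6, Item 7 (k = 6).
Σσᵢ² = 1.288 + 1.022 + 2.307 + 2.022 + 0.594 + 1.130 = 8.363
total variance = 8.363 + 2 × 8.179 = 24.721
α (item deleted) = (6/5)·(1 − 8.363/24.721) = 0.794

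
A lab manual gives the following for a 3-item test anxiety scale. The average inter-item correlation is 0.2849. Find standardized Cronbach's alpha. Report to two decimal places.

α = 0.54

Standardized α = k·r̄ / (1 + (k−1)·r̄) = 3 × 0.2849 / (1 + 2 × 0.2849)
  = 0.8547 / 1.5698 = 0.54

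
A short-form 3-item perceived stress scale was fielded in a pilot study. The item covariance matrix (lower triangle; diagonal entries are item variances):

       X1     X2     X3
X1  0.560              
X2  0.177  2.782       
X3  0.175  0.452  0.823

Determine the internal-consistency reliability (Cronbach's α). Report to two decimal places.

Σσ²ᵢ = 0.560 + 2.782 + 0.823 = 4.165
Sum of off-diagonal covariances = 0.804
σ²_T = 4.165 + 2 × 0.804 = 5.773
α = (k/(k−1))·(1 − Σσ²ᵢ/σ²_T) = (3/2)·(1 − 4.165/5.773) = 0.42

Cronbach's α = 0.42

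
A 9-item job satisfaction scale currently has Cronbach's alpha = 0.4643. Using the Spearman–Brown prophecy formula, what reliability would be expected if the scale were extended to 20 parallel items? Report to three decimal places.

predicted reliability = 0.658

Length factor m = 20/9 = 2.2222
α' = m·α / (1 + (m−1)·α)
   = 20/9 × 0.4643 / (1 + (20/9 − 1) × 0.4643)
   = 1.0318 / 1.5675 = 0.658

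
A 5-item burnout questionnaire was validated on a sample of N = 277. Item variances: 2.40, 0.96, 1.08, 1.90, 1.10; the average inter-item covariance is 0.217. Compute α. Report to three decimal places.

sum of item variances = 2.40 + 0.96 + 1.08 + 1.90 + 1.10 = 7.44
Sum of the 10 distinct covariances = 10 × 0.217 = 2.170
total variance = sum of item variances + 2·Σcov = 7.44 + 2 × 2.170 = 11.780
α = (5/4)·(1 − 7.44/11.780) = 0.461

α = 0.461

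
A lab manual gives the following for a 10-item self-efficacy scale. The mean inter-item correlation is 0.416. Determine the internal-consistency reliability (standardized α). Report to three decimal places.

α = 0.877

Standardized α = k·r̄ / (1 + (k−1)·r̄) = 10 × 0.416 / (1 + 9 × 0.416)
  = 4.1600 / 4.7440 = 0.877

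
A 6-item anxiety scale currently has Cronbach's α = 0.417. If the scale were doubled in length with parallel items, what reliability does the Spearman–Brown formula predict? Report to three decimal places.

Length factor m = 2
α' = m·α / (1 + (m−1)·α)
   = 2 × 0.417 / (1 + (2 − 1) × 0.417)
   = 0.8340 / 1.4170 = 0.589

predicted reliability = 0.589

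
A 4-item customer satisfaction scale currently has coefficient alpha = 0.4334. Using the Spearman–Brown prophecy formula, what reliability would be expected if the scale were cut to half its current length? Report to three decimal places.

predicted reliability = 0.277

Length factor m = 1/2
α' = m·α / (1 − (1−m)·α)
   = 1/2 × 0.4334 / (1 − (1 − 1/2) × 0.4334)
   = 0.2167 / 0.7833 = 0.277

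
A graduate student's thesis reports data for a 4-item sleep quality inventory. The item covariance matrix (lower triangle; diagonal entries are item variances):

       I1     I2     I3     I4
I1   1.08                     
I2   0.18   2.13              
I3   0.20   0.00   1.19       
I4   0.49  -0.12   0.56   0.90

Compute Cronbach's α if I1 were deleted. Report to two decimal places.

Remaining items: I2, I3, I4 (k = 3).
Σσᵢ² = 2.13 + 1.19 + 0.90 = 4.22
σ²_T = 4.22 + 2 × 0.44 = 5.10
α (item deleted) = (3/2)·(1 − 4.22/5.10) = 0.26

Cronbach's α = 0.26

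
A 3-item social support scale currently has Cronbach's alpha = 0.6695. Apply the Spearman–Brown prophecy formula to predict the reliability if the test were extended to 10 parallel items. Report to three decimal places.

Length factor m = 10/3 = 3.3333
α' = m·α / (1 + (m−1)·α)
   = 10/3 × 0.6695 / (1 + (10/3 − 1) × 0.6695)
   = 2.2317 / 2.5622 = 0.871

predicted reliability = 0.871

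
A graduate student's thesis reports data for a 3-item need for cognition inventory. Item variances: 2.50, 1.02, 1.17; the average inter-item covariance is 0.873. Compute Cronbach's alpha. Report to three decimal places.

sum of item variances = 2.50 + 1.02 + 1.17 = 4.69
Sum of the 3 distinct covariances = 3 × 0.873 = 2.619
total variance = sum of item variances + 2·Σcov = 4.69 + 2 × 2.619 = 9.928
α = (3/2)·(1 − 4.69/9.928) = 0.791

Cronbach's alpha = 0.791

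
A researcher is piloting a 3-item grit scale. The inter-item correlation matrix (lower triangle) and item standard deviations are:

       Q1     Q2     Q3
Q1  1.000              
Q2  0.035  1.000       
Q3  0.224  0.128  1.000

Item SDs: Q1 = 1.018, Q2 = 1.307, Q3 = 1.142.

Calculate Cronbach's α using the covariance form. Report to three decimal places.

Σσ²ᵢ = 1.018² + 1.307² + 1.142² = 4.0487
Covariances σ_ij = r_ij · s_i · s_j:
  σ(Q1,Q2) = 0.035 × 1.018 × 1.307 = 0.0466
  σ(Q1,Q3) = 0.224 × 1.018 × 1.142 = 0.2604
  σ(Q2,Q3) = 0.128 × 1.307 × 1.142 = 0.1911
σ²_T = Σσ²ᵢ + 2·Σσ_ij = 4.0487 + 2 × 0.4981 = 5.0449
α = (3/2)·(1 − 4.0487/5.0449) = 0.296

Cronbach's α = 0.296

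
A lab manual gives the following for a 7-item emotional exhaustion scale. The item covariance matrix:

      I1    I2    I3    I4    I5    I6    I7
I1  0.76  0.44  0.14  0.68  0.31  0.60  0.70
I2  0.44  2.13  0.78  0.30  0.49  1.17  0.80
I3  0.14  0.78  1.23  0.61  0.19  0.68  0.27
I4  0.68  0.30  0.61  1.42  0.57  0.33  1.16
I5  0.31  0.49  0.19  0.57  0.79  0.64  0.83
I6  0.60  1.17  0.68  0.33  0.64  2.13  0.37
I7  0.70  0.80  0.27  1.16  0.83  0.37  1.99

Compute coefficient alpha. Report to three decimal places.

ΣVar(i) = 0.76 + 2.13 + 1.23 + 1.42 + 0.79 + 2.13 + 1.99 = 10.45
Sum of off-diagonal covariances = 12.06
σ²_T = 10.45 + 2 × 12.06 = 34.57
α = (k/(k−1))·(1 − ΣVar(i)/σ²_T) = (7/6)·(1 − 10.45/34.57) = 0.814

coefficient alpha = 0.814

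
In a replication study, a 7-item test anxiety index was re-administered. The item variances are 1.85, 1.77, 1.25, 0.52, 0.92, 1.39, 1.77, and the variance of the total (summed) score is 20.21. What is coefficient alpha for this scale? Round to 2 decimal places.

α = 0.62

Σσᵢ² = 1.85 + 1.77 + 1.25 + 0.52 + 0.92 + 1.39 + 1.77 = 9.47
α = (k/(k−1))·(1 − Σσᵢ²/total variance) = (7/6)·(1 − 9.47/20.21) = 0.62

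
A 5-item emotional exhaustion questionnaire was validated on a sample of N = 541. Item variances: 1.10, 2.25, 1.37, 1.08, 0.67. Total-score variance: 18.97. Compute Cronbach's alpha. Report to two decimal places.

Σσ²ᵢ = 1.10 + 2.25 + 1.37 + 1.08 + 0.67 = 6.47
α = (k/(k−1))·(1 − Σσ²ᵢ/total variance) = (5/4)·(1 − 6.47/18.97) = 0.82

α = 0.82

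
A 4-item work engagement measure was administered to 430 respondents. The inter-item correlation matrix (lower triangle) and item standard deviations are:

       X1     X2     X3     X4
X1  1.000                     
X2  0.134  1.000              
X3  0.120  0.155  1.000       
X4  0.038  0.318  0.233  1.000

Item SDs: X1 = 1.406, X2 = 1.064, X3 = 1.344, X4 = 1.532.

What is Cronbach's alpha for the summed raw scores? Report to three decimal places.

Σσ²ᵢ = 1.406² + 1.064² + 1.344² + 1.532² = 7.2623
Covariances σ_ij = r_ij · s_i · s_j:
  σ(X1,X2) = 0.134 × 1.406 × 1.064 = 0.2005
  σ(X1,X3) = 0.120 × 1.406 × 1.344 = 0.2268
  σ(X1,X4) = 0.038 × 1.406 × 1.532 = 0.0819
  σ(X2,X3) = 0.155 × 1.064 × 1.344 = 0.2217
  σ(X2,X4) = 0.318 × 1.064 × 1.532 = 0.5184
  σ(X3,X4) = 0.233 × 1.344 × 1.532 = 0.4797
σ²_T = Σσ²ᵢ + 2·Σσ_ij = 7.2623 + 2 × 1.7290 = 10.7203
α = (4/3)·(1 − 7.2623/10.7203) = 0.430

Cronbach's alpha = 0.430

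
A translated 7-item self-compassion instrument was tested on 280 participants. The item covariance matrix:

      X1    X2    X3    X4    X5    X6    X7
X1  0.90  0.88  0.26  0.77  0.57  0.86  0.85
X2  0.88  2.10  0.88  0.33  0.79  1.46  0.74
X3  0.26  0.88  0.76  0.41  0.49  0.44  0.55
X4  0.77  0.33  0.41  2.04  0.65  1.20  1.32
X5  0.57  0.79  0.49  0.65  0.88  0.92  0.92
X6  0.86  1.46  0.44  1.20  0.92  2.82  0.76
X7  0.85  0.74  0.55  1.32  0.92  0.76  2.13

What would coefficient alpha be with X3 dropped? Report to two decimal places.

Remaining items: X1, X2, X4, X5, X6, X7 (k = 6).
Σσᵢ² = 0.90 + 2.10 + 2.04 + 0.88 + 2.82 + 2.13 = 10.87
σ²_T = 10.87 + 2 × 13.02 = 36.91
α (item deleted) = (6/5)·(1 − 10.87/36.91) = 0.85

α = 0.85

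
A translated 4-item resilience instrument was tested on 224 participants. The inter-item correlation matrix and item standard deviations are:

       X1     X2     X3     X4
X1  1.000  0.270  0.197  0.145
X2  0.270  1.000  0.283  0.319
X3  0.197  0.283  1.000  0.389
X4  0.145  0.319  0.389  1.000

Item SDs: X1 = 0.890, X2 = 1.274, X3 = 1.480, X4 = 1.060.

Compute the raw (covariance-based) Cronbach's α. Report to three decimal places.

α = 0.590

Σσ²ᵢ = 0.890² + 1.274² + 1.480² + 1.060² = 5.7292
Covariances σ_ij = r_ij · s_i · s_j:
  σ(X1,X2) = 0.270 × 0.890 × 1.274 = 0.3061
  σ(X1,X3) = 0.197 × 0.890 × 1.480 = 0.2595
  σ(X1,X4) = 0.145 × 0.890 × 1.060 = 0.1368
  σ(X2,X3) = 0.283 × 1.274 × 1.480 = 0.5336
  σ(X2,X4) = 0.319 × 1.274 × 1.060 = 0.4308
  σ(X3,X4) = 0.389 × 1.480 × 1.060 = 0.6103
σ²_T = Σσ²ᵢ + 2·Σσ_ij = 5.7292 + 2 × 2.2771 = 10.2834
α = (4/3)·(1 − 5.7292/10.2834) = 0.590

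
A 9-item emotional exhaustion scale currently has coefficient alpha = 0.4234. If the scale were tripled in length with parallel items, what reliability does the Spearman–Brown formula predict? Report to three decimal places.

Length factor m = 3
α' = m·α / (1 + (m−1)·α)
   = 3 × 0.4234 / (1 + (3 − 1) × 0.4234)
   = 1.2702 / 1.8468 = 0.688

predicted reliability = 0.688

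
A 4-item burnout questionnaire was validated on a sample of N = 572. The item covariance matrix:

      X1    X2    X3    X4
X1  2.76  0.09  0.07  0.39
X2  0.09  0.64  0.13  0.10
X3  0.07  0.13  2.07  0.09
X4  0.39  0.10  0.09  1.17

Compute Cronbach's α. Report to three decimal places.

Cronbach's α = 0.277

ΣVar(i) = 2.76 + 0.64 + 2.07 + 1.17 = 6.64
Sum of the distinct covariances = 0.87
Var(T) = 6.64 + 2 × 0.87 = 8.38
α = (k/(k−1))·(1 − ΣVar(i)/Var(T)) = (4/3)·(1 − 6.64/8.38) = 0.277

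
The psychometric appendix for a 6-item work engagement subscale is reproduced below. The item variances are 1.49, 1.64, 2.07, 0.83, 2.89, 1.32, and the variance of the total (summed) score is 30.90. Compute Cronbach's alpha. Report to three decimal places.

Σσ²ᵢ = 1.49 + 1.64 + 2.07 + 0.83 + 2.89 + 1.32 = 10.24
α = (k/(k−1))·(1 − Σσ²ᵢ/σ²_T) = (6/5)·(1 − 10.24/30.90) = 0.802

Cronbach's alpha = 0.802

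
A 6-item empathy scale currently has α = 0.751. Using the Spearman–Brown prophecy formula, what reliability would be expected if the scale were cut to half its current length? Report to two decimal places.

predicted reliability = 0.60

Length factor m = 1/2
α' = m·α / (1 − (1−m)·α)
   = 1/2 × 0.751 / (1 − (1 − 1/2) × 0.751)
   = 0.3755 / 0.6245 = 0.60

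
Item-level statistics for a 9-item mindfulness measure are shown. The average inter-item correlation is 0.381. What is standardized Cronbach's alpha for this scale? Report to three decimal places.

standardized Cronbach's alpha = 0.847

Standardized α = k·r̄ / (1 + (k−1)·r̄) = 9 × 0.381 / (1 + 8 × 0.381)
  = 3.4290 / 4.0480 = 0.847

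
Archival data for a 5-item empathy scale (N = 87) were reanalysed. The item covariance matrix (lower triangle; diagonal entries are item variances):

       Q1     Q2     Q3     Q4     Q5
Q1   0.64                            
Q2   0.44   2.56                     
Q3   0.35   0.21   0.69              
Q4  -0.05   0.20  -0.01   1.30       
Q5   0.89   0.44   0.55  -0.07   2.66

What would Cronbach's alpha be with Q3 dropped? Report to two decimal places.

Remaining items: Q1, Q2, Q4, Q5 (k = 4).
ΣVar(i) = 0.64 + 2.56 + 1.30 + 2.66 = 7.16
total variance = 7.16 + 2 × 1.85 = 10.86
α (item deleted) = (4/3)·(1 − 7.16/10.86) = 0.45

α = 0.45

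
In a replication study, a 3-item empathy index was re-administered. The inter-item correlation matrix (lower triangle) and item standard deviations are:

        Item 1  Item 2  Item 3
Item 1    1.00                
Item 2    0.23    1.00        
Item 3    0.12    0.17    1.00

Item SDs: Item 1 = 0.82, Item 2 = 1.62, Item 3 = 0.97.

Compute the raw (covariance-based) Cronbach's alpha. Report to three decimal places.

Cronbach's alpha = 0.360

Σσ²ᵢ = 0.82² + 1.62² + 0.97² = 4.2377
Covariances σ_ij = r_ij · s_i · s_j:
  σ(Item 1,Item 2) = 0.23 × 0.82 × 1.62 = 0.3055
  σ(Item 1,Item 3) = 0.12 × 0.82 × 0.97 = 0.0954
  σ(Item 2,Item 3) = 0.17 × 1.62 × 0.97 = 0.2671
σ²_T = Σσ²ᵢ + 2·Σσ_ij = 4.2377 + 2 × 0.6680 = 5.5737
α = (3/2)·(1 − 4.2377/5.5737) = 0.360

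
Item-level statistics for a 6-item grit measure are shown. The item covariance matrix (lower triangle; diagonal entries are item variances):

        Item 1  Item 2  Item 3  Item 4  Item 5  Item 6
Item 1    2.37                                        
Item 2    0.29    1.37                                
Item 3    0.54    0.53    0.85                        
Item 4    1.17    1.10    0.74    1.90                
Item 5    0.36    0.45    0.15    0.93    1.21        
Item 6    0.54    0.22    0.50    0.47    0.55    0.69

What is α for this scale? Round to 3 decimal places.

ΣVar(i) = 2.37 + 1.37 + 0.85 + 1.90 + 1.21 + 0.69 = 8.39
Σ_{i<j} σ_ij = 8.54
σ²_T = 8.39 + 2 × 8.54 = 25.47
α = (k/(k−1))·(1 − ΣVar(i)/σ²_T) = (6/5)·(1 − 8.39/25.47) = 0.805

α = 0.805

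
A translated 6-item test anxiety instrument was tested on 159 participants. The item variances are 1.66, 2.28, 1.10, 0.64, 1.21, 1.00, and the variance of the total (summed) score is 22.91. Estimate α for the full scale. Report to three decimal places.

Σσᵢ² = 1.66 + 2.28 + 1.10 + 0.64 + 1.21 + 1.00 = 7.89
α = (k/(k−1))·(1 − Σσᵢ²/σ²_T) = (6/5)·(1 − 7.89/22.91) = 0.787

α = 0.787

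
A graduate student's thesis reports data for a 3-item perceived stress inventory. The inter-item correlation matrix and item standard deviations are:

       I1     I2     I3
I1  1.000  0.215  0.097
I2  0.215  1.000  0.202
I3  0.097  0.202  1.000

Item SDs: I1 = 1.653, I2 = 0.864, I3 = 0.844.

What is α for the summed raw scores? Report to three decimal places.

Σσ²ᵢ = 1.653² + 0.864² + 0.844² = 4.1912
Covariances σ_ij = r_ij · s_i · s_j:
  σ(I1,I2) = 0.215 × 1.653 × 0.864 = 0.3071
  σ(I1,I3) = 0.097 × 1.653 × 0.844 = 0.1353
  σ(I2,I3) = 0.202 × 0.864 × 0.844 = 0.1473
σ²_T = Σσ²ᵢ + 2·Σσ_ij = 4.1912 + 2 × 0.5897 = 5.3706
α = (3/2)·(1 − 4.1912/5.3706) = 0.329

α = 0.329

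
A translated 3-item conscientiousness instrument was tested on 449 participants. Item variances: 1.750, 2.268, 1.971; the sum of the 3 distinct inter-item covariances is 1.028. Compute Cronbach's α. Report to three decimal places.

Cronbach's α = 0.383

Σσ²ᵢ = 1.750 + 2.268 + 1.971 = 5.989
Sum of distinct covariances = 1.028
total variance = Σσ²ᵢ + 2·Σcov = 5.989 + 2 × 1.028 = 8.045
α = (3/2)·(1 − 5.989/8.045) = 0.383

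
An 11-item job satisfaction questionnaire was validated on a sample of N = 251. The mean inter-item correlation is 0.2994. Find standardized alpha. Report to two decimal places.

α = 0.82

Standardized α = k·r̄ / (1 + (k−1)·r̄) = 11 × 0.2994 / (1 + 10 × 0.2994)
  = 3.2934 / 3.9940 = 0.82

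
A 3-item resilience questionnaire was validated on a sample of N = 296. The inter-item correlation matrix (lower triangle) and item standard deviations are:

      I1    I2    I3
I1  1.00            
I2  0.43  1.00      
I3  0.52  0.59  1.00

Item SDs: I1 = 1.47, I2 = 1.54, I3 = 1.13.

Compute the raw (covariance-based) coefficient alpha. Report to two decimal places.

α = 0.74

Σσ²ᵢ = 1.47² + 1.54² + 1.13² = 5.8094
Covariances σ_ij = r_ij · s_i · s_j:
  σ(I1,I2) = 0.43 × 1.47 × 1.54 = 0.9734
  σ(I1,I3) = 0.52 × 1.47 × 1.13 = 0.8638
  σ(I2,I3) = 0.59 × 1.54 × 1.13 = 1.0267
σ²_T = Σσ²ᵢ + 2·Σσ_ij = 5.8094 + 2 × 2.8639 = 11.5372
α = (3/2)·(1 − 5.8094/11.5372) = 0.74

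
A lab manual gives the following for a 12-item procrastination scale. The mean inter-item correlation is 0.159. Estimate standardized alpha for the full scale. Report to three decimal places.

α = 0.694

Standardized α = k·r̄ / (1 + (k−1)·r̄) = 12 × 0.159 / (1 + 11 × 0.159)
  = 1.9080 / 2.7490 = 0.694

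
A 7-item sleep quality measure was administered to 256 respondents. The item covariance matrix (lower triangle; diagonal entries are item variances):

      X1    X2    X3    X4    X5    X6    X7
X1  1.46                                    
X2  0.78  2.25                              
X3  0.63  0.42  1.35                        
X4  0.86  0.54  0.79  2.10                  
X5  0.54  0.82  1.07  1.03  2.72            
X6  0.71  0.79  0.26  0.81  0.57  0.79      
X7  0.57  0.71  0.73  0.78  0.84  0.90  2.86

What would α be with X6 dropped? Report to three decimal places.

α = 0.763

Remaining items: X1, X2, X3, X4, X5, X7 (k = 6).
Σσᵢ² = 1.46 + 2.25 + 1.35 + 2.10 + 2.72 + 2.86 = 12.74
σ²_T = 12.74 + 2 × 11.11 = 34.96
α (item deleted) = (6/5)·(1 − 12.74/34.96) = 0.763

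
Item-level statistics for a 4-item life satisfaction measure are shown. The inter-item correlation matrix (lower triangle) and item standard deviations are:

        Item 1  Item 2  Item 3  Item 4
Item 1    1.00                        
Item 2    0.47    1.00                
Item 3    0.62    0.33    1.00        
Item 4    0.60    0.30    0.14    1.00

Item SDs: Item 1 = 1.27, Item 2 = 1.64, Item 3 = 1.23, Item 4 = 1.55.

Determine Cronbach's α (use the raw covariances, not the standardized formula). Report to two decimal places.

α = 0.72

Σσ²ᵢ = 1.27² + 1.64² + 1.23² + 1.55² = 8.2179
Covariances σ_ij = r_ij · s_i · s_j:
  σ(Item 1,Item 2) = 0.47 × 1.27 × 1.64 = 0.9789
  σ(Item 1,Item 3) = 0.62 × 1.27 × 1.23 = 0.9685
  σ(Item 1,Item 4) = 0.60 × 1.27 × 1.55 = 1.1811
  σ(Item 2,Item 3) = 0.33 × 1.64 × 1.23 = 0.6657
  σ(Item 2,Item 4) = 0.30 × 1.64 × 1.55 = 0.7626
  σ(Item 3,Item 4) = 0.14 × 1.23 × 1.55 = 0.2669
σ²_T = Σσ²ᵢ + 2·Σσ_ij = 8.2179 + 2 × 4.8237 = 17.8653
α = (4/3)·(1 − 8.2179/17.8653) = 0.72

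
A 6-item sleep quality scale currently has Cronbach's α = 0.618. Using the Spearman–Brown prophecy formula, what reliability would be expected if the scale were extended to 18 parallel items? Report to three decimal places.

Length factor m = 18/6 = 3.0000
α' = m·α / (1 + (m−1)·α)
   = 18/6 × 0.618 / (1 + (18/6 − 1) × 0.618)
   = 1.8540 / 2.2360 = 0.829

predicted reliability = 0.829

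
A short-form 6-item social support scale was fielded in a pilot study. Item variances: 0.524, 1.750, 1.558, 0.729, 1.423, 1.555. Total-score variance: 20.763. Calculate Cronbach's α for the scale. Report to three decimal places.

Σσᵢ² = 0.524 + 1.750 + 1.558 + 0.729 + 1.423 + 1.555 = 7.539
α = (k/(k−1))·(1 − Σσᵢ²/σ²_total) = (6/5)·(1 − 7.539/20.763) = 0.764

Cronbach's α = 0.764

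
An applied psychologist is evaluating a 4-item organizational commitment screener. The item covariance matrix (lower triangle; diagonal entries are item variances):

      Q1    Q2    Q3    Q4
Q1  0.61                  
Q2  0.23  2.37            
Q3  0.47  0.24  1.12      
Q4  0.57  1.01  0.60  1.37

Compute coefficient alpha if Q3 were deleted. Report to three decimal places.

α = 0.681

Remaining items: Q1, Q2, Q4 (k = 3).
Σσᵢ² = 0.61 + 2.37 + 1.37 = 4.35
σ²_T = 4.35 + 2 × 1.81 = 7.97
α (item deleted) = (3/2)·(1 − 4.35/7.97) = 0.681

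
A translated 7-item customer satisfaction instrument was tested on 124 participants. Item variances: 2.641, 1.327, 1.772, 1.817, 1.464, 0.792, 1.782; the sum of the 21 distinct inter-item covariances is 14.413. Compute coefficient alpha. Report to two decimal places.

α = 0.83

ΣVar(i) = 2.641 + 1.327 + 1.772 + 1.817 + 1.464 + 0.792 + 1.782 = 11.595
Sum of distinct covariances = 14.413
Var(T) = ΣVar(i) + 2·Σcov = 11.595 + 2 × 14.413 = 40.421
α = (7/6)·(1 − 11.595/40.421) = 0.83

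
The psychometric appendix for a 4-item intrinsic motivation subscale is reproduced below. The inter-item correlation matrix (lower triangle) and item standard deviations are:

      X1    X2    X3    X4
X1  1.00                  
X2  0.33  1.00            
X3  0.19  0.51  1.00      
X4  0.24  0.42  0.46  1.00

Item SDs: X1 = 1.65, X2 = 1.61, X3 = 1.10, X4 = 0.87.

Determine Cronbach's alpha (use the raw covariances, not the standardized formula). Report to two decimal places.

Cronbach's alpha = 0.65

Σσ²ᵢ = 1.65² + 1.61² + 1.10² + 0.87² = 7.2815
Covariances σ_ij = r_ij · s_i · s_j:
  σ(X1,X2) = 0.33 × 1.65 × 1.61 = 0.8766
  σ(X1,X3) = 0.19 × 1.65 × 1.10 = 0.3449
  σ(X1,X4) = 0.24 × 1.65 × 0.87 = 0.3445
  σ(X2,X3) = 0.51 × 1.61 × 1.10 = 0.9032
  σ(X2,X4) = 0.42 × 1.61 × 0.87 = 0.5883
  σ(X3,X4) = 0.46 × 1.10 × 0.87 = 0.4402
σ²_T = Σσ²ᵢ + 2·Σσ_ij = 7.2815 + 2 × 3.4977 = 14.2769
α = (4/3)·(1 − 7.2815/14.2769) = 0.65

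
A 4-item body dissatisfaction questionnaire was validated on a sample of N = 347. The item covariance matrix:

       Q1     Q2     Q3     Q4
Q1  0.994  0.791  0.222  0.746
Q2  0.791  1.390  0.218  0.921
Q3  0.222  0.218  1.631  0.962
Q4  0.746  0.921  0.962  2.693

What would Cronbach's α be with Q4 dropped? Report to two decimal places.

Remaining items: Q1, Q2, Q3 (k = 3).
Σσ²ᵢ = 0.994 + 1.390 + 1.631 = 4.015
σ²_total = 4.015 + 2 × 1.231 = 6.477
α (item deleted) = (3/2)·(1 − 4.015/6.477) = 0.57

α = 0.57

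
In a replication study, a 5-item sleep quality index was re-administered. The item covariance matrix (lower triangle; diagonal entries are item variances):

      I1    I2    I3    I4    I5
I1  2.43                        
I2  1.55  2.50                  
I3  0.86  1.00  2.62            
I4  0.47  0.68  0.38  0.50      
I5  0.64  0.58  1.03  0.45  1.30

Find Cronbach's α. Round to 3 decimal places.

Cronbach's α = 0.775

Σσ²ᵢ = 2.43 + 2.50 + 2.62 + 0.50 + 1.30 = 9.35
Sum of the distinct covariances = 7.64
σ²_total = 9.35 + 2 × 7.64 = 24.63
α = (k/(k−1))·(1 − Σσ²ᵢ/σ²_total) = (5/4)·(1 − 9.35/24.63) = 0.775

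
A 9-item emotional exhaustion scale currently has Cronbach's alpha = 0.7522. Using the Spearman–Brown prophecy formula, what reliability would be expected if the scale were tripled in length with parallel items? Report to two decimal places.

Length factor m = 3
α' = m·α / (1 + (m−1)·α)
   = 3 × 0.7522 / (1 + (3 − 1) × 0.7522)
   = 2.2566 / 2.5044 = 0.90

predicted reliability = 0.90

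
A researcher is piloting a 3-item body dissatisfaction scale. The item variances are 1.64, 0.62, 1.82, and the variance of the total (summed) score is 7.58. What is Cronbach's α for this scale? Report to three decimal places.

Cronbach's α = 0.693

Σσ²ᵢ = 1.64 + 0.62 + 1.82 = 4.08
α = (k/(k−1))·(1 − Σσ²ᵢ/σ²_total) = (3/2)·(1 − 4.08/7.58) = 0.693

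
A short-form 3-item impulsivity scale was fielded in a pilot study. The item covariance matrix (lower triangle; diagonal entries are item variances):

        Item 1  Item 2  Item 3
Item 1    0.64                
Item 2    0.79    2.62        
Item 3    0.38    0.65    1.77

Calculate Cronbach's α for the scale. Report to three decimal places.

Cronbach's α = 0.630

ΣVar(i) = 0.64 + 2.62 + 1.77 = 5.03
Sum of off-diagonal covariances = 1.82
σ²_T = 5.03 + 2 × 1.82 = 8.67
α = (k/(k−1))·(1 − ΣVar(i)/σ²_T) = (3/2)·(1 − 5.03/8.67) = 0.630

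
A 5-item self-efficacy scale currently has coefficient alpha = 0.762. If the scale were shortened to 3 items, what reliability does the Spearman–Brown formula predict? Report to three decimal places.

Length factor m = 3/5 = 0.6000
α' = m·α / (1 − (1−m)·α)
   = 3/5 × 0.762 / (1 − (1 − 3/5) × 0.762)
   = 0.4572 / 0.6952 = 0.658

predicted reliability = 0.658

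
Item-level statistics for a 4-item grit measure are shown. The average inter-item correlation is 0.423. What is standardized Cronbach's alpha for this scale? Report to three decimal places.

Standardized α = k·r̄ / (1 + (k−1)·r̄) = 4 × 0.423 / (1 + 3 × 0.423)
  = 1.6920 / 2.2690 = 0.746

α = 0.746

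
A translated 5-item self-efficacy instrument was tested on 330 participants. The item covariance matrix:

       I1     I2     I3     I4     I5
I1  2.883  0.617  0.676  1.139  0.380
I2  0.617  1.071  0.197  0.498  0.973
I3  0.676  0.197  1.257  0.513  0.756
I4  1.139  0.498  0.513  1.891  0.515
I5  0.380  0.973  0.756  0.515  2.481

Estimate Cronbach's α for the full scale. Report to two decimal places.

α = 0.71

Σσᵢ² = 2.883 + 1.071 + 1.257 + 1.891 + 2.481 = 9.583
Σ_{i<j} σ_ij = 6.264
Var(T) = 9.583 + 2 × 6.264 = 22.111
α = (k/(k−1))·(1 − Σσᵢ²/Var(T)) = (5/4)·(1 − 9.583/22.111) = 0.71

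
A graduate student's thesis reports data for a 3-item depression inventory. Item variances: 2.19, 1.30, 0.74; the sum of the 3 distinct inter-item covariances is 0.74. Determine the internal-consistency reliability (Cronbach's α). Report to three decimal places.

Σσ²ᵢ = 2.19 + 1.30 + 0.74 = 4.23
Sum of distinct covariances = 0.74
Var(T) = Σσ²ᵢ + 2·Σcov = 4.23 + 2 × 0.74 = 5.71
α = (3/2)·(1 − 4.23/5.71) = 0.389

α = 0.389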